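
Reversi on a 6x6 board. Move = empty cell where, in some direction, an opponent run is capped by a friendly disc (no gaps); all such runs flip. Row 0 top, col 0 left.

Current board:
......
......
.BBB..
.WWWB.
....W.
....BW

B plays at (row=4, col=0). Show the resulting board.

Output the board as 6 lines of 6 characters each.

Answer: ......
......
.BBB..
.BWWB.
B...W.
....BW

Derivation:
Place B at (4,0); scan 8 dirs for brackets.
Dir NW: edge -> no flip
Dir N: first cell '.' (not opp) -> no flip
Dir NE: opp run (3,1) capped by B -> flip
Dir W: edge -> no flip
Dir E: first cell '.' (not opp) -> no flip
Dir SW: edge -> no flip
Dir S: first cell '.' (not opp) -> no flip
Dir SE: first cell '.' (not opp) -> no flip
All flips: (3,1)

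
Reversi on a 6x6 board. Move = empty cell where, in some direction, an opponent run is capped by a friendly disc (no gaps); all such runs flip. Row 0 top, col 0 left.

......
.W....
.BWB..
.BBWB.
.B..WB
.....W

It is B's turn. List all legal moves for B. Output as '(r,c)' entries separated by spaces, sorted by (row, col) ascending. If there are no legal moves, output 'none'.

Answer: (0,1) (1,2) (1,3) (4,3) (5,4)

Derivation:
(0,0): no bracket -> illegal
(0,1): flips 1 -> legal
(0,2): no bracket -> illegal
(1,0): no bracket -> illegal
(1,2): flips 1 -> legal
(1,3): flips 1 -> legal
(2,0): no bracket -> illegal
(2,4): no bracket -> illegal
(3,5): no bracket -> illegal
(4,2): no bracket -> illegal
(4,3): flips 2 -> legal
(5,3): no bracket -> illegal
(5,4): flips 1 -> legal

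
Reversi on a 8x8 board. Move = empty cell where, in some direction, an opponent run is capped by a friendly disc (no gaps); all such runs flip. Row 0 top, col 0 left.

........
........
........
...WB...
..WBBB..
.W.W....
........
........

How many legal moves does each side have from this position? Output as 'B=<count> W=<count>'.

Answer: B=6 W=3

Derivation:
-- B to move --
(2,2): flips 1 -> legal
(2,3): flips 1 -> legal
(2,4): no bracket -> illegal
(3,1): no bracket -> illegal
(3,2): flips 1 -> legal
(4,0): no bracket -> illegal
(4,1): flips 1 -> legal
(5,0): no bracket -> illegal
(5,2): no bracket -> illegal
(5,4): no bracket -> illegal
(6,0): no bracket -> illegal
(6,1): no bracket -> illegal
(6,2): flips 1 -> legal
(6,3): flips 1 -> legal
(6,4): no bracket -> illegal
B mobility = 6
-- W to move --
(2,3): no bracket -> illegal
(2,4): no bracket -> illegal
(2,5): no bracket -> illegal
(3,2): no bracket -> illegal
(3,5): flips 2 -> legal
(3,6): no bracket -> illegal
(4,6): flips 3 -> legal
(5,2): no bracket -> illegal
(5,4): no bracket -> illegal
(5,5): flips 1 -> legal
(5,6): no bracket -> illegal
W mobility = 3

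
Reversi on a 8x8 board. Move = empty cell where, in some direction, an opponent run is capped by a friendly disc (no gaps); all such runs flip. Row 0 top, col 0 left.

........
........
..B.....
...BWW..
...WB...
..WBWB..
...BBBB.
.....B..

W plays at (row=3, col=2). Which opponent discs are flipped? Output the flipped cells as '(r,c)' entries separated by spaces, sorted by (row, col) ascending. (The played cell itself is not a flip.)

Answer: (3,3)

Derivation:
Dir NW: first cell '.' (not opp) -> no flip
Dir N: opp run (2,2), next='.' -> no flip
Dir NE: first cell '.' (not opp) -> no flip
Dir W: first cell '.' (not opp) -> no flip
Dir E: opp run (3,3) capped by W -> flip
Dir SW: first cell '.' (not opp) -> no flip
Dir S: first cell '.' (not opp) -> no flip
Dir SE: first cell 'W' (not opp) -> no flip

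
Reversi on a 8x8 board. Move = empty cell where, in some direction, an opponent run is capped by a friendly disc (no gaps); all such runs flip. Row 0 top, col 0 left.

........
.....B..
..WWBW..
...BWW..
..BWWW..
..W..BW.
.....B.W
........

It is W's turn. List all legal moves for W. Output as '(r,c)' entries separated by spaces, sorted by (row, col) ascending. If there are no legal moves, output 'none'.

(0,4): no bracket -> illegal
(0,5): flips 1 -> legal
(0,6): no bracket -> illegal
(1,3): flips 1 -> legal
(1,4): flips 1 -> legal
(1,6): no bracket -> illegal
(2,6): no bracket -> illegal
(3,1): no bracket -> illegal
(3,2): flips 2 -> legal
(4,1): flips 1 -> legal
(4,6): no bracket -> illegal
(5,1): no bracket -> illegal
(5,3): no bracket -> illegal
(5,4): flips 1 -> legal
(6,4): no bracket -> illegal
(6,6): flips 1 -> legal
(7,4): flips 1 -> legal
(7,5): flips 2 -> legal
(7,6): no bracket -> illegal

Answer: (0,5) (1,3) (1,4) (3,2) (4,1) (5,4) (6,6) (7,4) (7,5)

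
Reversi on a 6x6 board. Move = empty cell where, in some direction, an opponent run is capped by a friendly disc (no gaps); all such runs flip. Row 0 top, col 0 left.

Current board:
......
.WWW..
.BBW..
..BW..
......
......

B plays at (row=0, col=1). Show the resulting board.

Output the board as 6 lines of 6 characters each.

Answer: .B....
.BWW..
.BBW..
..BW..
......
......

Derivation:
Place B at (0,1); scan 8 dirs for brackets.
Dir NW: edge -> no flip
Dir N: edge -> no flip
Dir NE: edge -> no flip
Dir W: first cell '.' (not opp) -> no flip
Dir E: first cell '.' (not opp) -> no flip
Dir SW: first cell '.' (not opp) -> no flip
Dir S: opp run (1,1) capped by B -> flip
Dir SE: opp run (1,2) (2,3), next='.' -> no flip
All flips: (1,1)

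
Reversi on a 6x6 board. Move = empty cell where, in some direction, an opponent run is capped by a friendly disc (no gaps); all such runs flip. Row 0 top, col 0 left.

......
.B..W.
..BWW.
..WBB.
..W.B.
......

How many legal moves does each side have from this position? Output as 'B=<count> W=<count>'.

-- B to move --
(0,3): no bracket -> illegal
(0,4): flips 2 -> legal
(0,5): no bracket -> illegal
(1,2): flips 1 -> legal
(1,3): flips 1 -> legal
(1,5): flips 1 -> legal
(2,1): no bracket -> illegal
(2,5): flips 2 -> legal
(3,1): flips 1 -> legal
(3,5): no bracket -> illegal
(4,1): no bracket -> illegal
(4,3): no bracket -> illegal
(5,1): flips 1 -> legal
(5,2): flips 2 -> legal
(5,3): no bracket -> illegal
B mobility = 8
-- W to move --
(0,0): no bracket -> illegal
(0,1): no bracket -> illegal
(0,2): no bracket -> illegal
(1,0): no bracket -> illegal
(1,2): flips 1 -> legal
(1,3): no bracket -> illegal
(2,0): no bracket -> illegal
(2,1): flips 1 -> legal
(2,5): no bracket -> illegal
(3,1): no bracket -> illegal
(3,5): flips 2 -> legal
(4,3): flips 1 -> legal
(4,5): flips 1 -> legal
(5,3): no bracket -> illegal
(5,4): flips 2 -> legal
(5,5): no bracket -> illegal
W mobility = 6

Answer: B=8 W=6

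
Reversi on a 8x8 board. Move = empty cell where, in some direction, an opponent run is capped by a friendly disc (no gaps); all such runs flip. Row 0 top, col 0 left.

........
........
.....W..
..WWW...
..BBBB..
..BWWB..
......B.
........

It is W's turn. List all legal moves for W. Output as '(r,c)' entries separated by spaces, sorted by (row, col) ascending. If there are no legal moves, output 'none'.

Answer: (3,1) (3,5) (3,6) (5,1) (5,6) (6,1) (6,2) (7,7)

Derivation:
(3,1): flips 1 -> legal
(3,5): flips 1 -> legal
(3,6): flips 1 -> legal
(4,1): no bracket -> illegal
(4,6): no bracket -> illegal
(5,1): flips 2 -> legal
(5,6): flips 2 -> legal
(5,7): no bracket -> illegal
(6,1): flips 2 -> legal
(6,2): flips 2 -> legal
(6,3): no bracket -> illegal
(6,4): no bracket -> illegal
(6,5): no bracket -> illegal
(6,7): no bracket -> illegal
(7,5): no bracket -> illegal
(7,6): no bracket -> illegal
(7,7): flips 3 -> legal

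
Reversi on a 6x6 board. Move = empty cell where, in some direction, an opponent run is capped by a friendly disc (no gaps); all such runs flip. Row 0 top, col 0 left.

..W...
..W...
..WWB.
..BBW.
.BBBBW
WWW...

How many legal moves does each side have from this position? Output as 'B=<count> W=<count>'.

Answer: B=6 W=9

Derivation:
-- B to move --
(0,1): no bracket -> illegal
(0,3): no bracket -> illegal
(1,1): flips 1 -> legal
(1,3): flips 1 -> legal
(1,4): flips 1 -> legal
(2,1): flips 2 -> legal
(2,5): flips 1 -> legal
(3,1): no bracket -> illegal
(3,5): flips 1 -> legal
(4,0): no bracket -> illegal
(5,3): no bracket -> illegal
(5,4): no bracket -> illegal
(5,5): no bracket -> illegal
B mobility = 6
-- W to move --
(1,3): no bracket -> illegal
(1,4): flips 1 -> legal
(1,5): flips 3 -> legal
(2,1): no bracket -> illegal
(2,5): flips 1 -> legal
(3,0): flips 1 -> legal
(3,1): flips 3 -> legal
(3,5): no bracket -> illegal
(4,0): flips 4 -> legal
(5,3): flips 2 -> legal
(5,4): flips 1 -> legal
(5,5): flips 2 -> legal
W mobility = 9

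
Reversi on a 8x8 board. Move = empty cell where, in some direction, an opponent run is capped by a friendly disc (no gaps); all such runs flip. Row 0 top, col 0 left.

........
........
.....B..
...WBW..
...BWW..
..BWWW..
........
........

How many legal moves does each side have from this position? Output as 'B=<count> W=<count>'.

Answer: B=8 W=6

Derivation:
-- B to move --
(2,2): no bracket -> illegal
(2,3): flips 1 -> legal
(2,4): no bracket -> illegal
(2,6): no bracket -> illegal
(3,2): flips 1 -> legal
(3,6): flips 1 -> legal
(4,2): no bracket -> illegal
(4,6): flips 2 -> legal
(5,6): flips 4 -> legal
(6,2): no bracket -> illegal
(6,3): flips 1 -> legal
(6,4): flips 2 -> legal
(6,5): flips 4 -> legal
(6,6): no bracket -> illegal
B mobility = 8
-- W to move --
(1,4): no bracket -> illegal
(1,5): flips 1 -> legal
(1,6): no bracket -> illegal
(2,3): flips 1 -> legal
(2,4): flips 1 -> legal
(2,6): no bracket -> illegal
(3,2): flips 1 -> legal
(3,6): no bracket -> illegal
(4,1): no bracket -> illegal
(4,2): flips 1 -> legal
(5,1): flips 1 -> legal
(6,1): no bracket -> illegal
(6,2): no bracket -> illegal
(6,3): no bracket -> illegal
W mobility = 6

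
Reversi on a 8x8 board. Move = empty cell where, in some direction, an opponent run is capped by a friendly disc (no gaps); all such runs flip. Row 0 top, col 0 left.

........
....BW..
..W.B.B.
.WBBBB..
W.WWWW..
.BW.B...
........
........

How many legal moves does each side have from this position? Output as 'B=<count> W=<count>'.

-- B to move --
(0,4): flips 1 -> legal
(0,5): no bracket -> illegal
(0,6): flips 1 -> legal
(1,1): flips 1 -> legal
(1,2): flips 1 -> legal
(1,3): no bracket -> illegal
(1,6): flips 1 -> legal
(2,0): no bracket -> illegal
(2,1): no bracket -> illegal
(2,3): no bracket -> illegal
(2,5): no bracket -> illegal
(3,0): flips 1 -> legal
(3,6): flips 1 -> legal
(4,1): no bracket -> illegal
(4,6): no bracket -> illegal
(5,0): no bracket -> illegal
(5,3): flips 3 -> legal
(5,5): flips 2 -> legal
(5,6): flips 1 -> legal
(6,1): flips 2 -> legal
(6,2): flips 2 -> legal
(6,3): no bracket -> illegal
B mobility = 12
-- W to move --
(0,3): no bracket -> illegal
(0,4): flips 3 -> legal
(0,5): no bracket -> illegal
(1,3): flips 1 -> legal
(1,6): no bracket -> illegal
(1,7): flips 2 -> legal
(2,1): flips 1 -> legal
(2,3): flips 2 -> legal
(2,5): flips 2 -> legal
(2,7): no bracket -> illegal
(3,6): flips 4 -> legal
(3,7): flips 1 -> legal
(4,1): no bracket -> illegal
(4,6): no bracket -> illegal
(5,0): flips 1 -> legal
(5,3): no bracket -> illegal
(5,5): no bracket -> illegal
(6,0): flips 1 -> legal
(6,1): no bracket -> illegal
(6,2): flips 1 -> legal
(6,3): flips 1 -> legal
(6,4): flips 1 -> legal
(6,5): flips 1 -> legal
W mobility = 14

Answer: B=12 W=14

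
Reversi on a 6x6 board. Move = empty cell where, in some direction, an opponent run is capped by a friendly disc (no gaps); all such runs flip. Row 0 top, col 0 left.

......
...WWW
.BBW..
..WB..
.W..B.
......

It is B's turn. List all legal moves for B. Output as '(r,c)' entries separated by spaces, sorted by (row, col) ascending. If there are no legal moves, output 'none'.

Answer: (0,3) (0,4) (2,4) (3,1) (4,2) (4,3)

Derivation:
(0,2): no bracket -> illegal
(0,3): flips 2 -> legal
(0,4): flips 1 -> legal
(0,5): no bracket -> illegal
(1,2): no bracket -> illegal
(2,4): flips 1 -> legal
(2,5): no bracket -> illegal
(3,0): no bracket -> illegal
(3,1): flips 1 -> legal
(3,4): no bracket -> illegal
(4,0): no bracket -> illegal
(4,2): flips 1 -> legal
(4,3): flips 1 -> legal
(5,0): no bracket -> illegal
(5,1): no bracket -> illegal
(5,2): no bracket -> illegal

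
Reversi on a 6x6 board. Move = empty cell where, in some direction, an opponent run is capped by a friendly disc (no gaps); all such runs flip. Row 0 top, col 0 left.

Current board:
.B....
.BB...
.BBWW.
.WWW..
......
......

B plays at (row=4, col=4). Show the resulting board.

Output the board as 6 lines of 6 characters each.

Answer: .B....
.BB...
.BBWW.
.WWB..
....B.
......

Derivation:
Place B at (4,4); scan 8 dirs for brackets.
Dir NW: opp run (3,3) capped by B -> flip
Dir N: first cell '.' (not opp) -> no flip
Dir NE: first cell '.' (not opp) -> no flip
Dir W: first cell '.' (not opp) -> no flip
Dir E: first cell '.' (not opp) -> no flip
Dir SW: first cell '.' (not opp) -> no flip
Dir S: first cell '.' (not opp) -> no flip
Dir SE: first cell '.' (not opp) -> no flip
All flips: (3,3)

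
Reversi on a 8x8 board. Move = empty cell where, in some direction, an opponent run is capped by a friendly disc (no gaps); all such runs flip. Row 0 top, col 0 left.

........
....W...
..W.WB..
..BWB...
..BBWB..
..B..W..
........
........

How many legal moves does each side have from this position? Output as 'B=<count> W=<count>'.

Answer: B=7 W=9

Derivation:
-- B to move --
(0,3): flips 1 -> legal
(0,4): flips 2 -> legal
(0,5): no bracket -> illegal
(1,1): no bracket -> illegal
(1,2): flips 1 -> legal
(1,3): no bracket -> illegal
(1,5): flips 2 -> legal
(2,1): no bracket -> illegal
(2,3): flips 2 -> legal
(3,1): no bracket -> illegal
(3,5): no bracket -> illegal
(4,6): no bracket -> illegal
(5,3): no bracket -> illegal
(5,4): flips 1 -> legal
(5,6): no bracket -> illegal
(6,4): no bracket -> illegal
(6,5): flips 1 -> legal
(6,6): no bracket -> illegal
B mobility = 7
-- W to move --
(1,5): no bracket -> illegal
(1,6): no bracket -> illegal
(2,1): no bracket -> illegal
(2,3): no bracket -> illegal
(2,6): flips 1 -> legal
(3,1): flips 1 -> legal
(3,5): flips 2 -> legal
(3,6): flips 1 -> legal
(4,1): flips 2 -> legal
(4,6): flips 1 -> legal
(5,1): flips 1 -> legal
(5,3): flips 1 -> legal
(5,4): no bracket -> illegal
(5,6): no bracket -> illegal
(6,1): no bracket -> illegal
(6,2): flips 3 -> legal
(6,3): no bracket -> illegal
W mobility = 9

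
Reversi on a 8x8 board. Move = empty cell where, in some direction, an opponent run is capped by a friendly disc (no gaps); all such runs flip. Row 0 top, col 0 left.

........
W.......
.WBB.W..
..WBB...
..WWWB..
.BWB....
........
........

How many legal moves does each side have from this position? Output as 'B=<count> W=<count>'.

Answer: B=9 W=13

Derivation:
-- B to move --
(0,0): no bracket -> illegal
(0,1): no bracket -> illegal
(1,1): no bracket -> illegal
(1,2): no bracket -> illegal
(1,4): no bracket -> illegal
(1,5): no bracket -> illegal
(1,6): flips 1 -> legal
(2,0): flips 1 -> legal
(2,4): no bracket -> illegal
(2,6): no bracket -> illegal
(3,0): no bracket -> illegal
(3,1): flips 2 -> legal
(3,5): flips 1 -> legal
(3,6): no bracket -> illegal
(4,1): flips 4 -> legal
(5,4): flips 1 -> legal
(5,5): flips 1 -> legal
(6,1): flips 2 -> legal
(6,2): flips 3 -> legal
(6,3): no bracket -> illegal
B mobility = 9
-- W to move --
(1,1): flips 2 -> legal
(1,2): flips 1 -> legal
(1,3): flips 2 -> legal
(1,4): flips 1 -> legal
(2,4): flips 4 -> legal
(3,1): no bracket -> illegal
(3,5): flips 2 -> legal
(3,6): no bracket -> illegal
(4,0): no bracket -> illegal
(4,1): no bracket -> illegal
(4,6): flips 1 -> legal
(5,0): flips 1 -> legal
(5,4): flips 1 -> legal
(5,5): no bracket -> illegal
(5,6): no bracket -> illegal
(6,0): flips 1 -> legal
(6,1): no bracket -> illegal
(6,2): flips 1 -> legal
(6,3): flips 1 -> legal
(6,4): flips 1 -> legal
W mobility = 13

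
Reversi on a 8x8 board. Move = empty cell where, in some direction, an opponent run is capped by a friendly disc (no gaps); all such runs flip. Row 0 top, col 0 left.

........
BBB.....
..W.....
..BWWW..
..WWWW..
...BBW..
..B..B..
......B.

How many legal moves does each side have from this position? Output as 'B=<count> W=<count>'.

-- B to move --
(1,3): no bracket -> illegal
(2,1): no bracket -> illegal
(2,3): flips 2 -> legal
(2,4): flips 2 -> legal
(2,5): flips 3 -> legal
(2,6): flips 2 -> legal
(3,1): flips 1 -> legal
(3,6): flips 4 -> legal
(4,1): no bracket -> illegal
(4,6): no bracket -> illegal
(5,1): no bracket -> illegal
(5,2): flips 1 -> legal
(5,6): flips 1 -> legal
(6,4): no bracket -> illegal
(6,6): flips 4 -> legal
B mobility = 9
-- W to move --
(0,0): flips 1 -> legal
(0,1): no bracket -> illegal
(0,2): flips 1 -> legal
(0,3): no bracket -> illegal
(1,3): no bracket -> illegal
(2,0): no bracket -> illegal
(2,1): flips 1 -> legal
(2,3): no bracket -> illegal
(3,1): flips 1 -> legal
(4,1): no bracket -> illegal
(5,1): no bracket -> illegal
(5,2): flips 2 -> legal
(5,6): no bracket -> illegal
(6,1): no bracket -> illegal
(6,3): flips 2 -> legal
(6,4): flips 2 -> legal
(6,6): no bracket -> illegal
(6,7): no bracket -> illegal
(7,1): flips 2 -> legal
(7,2): no bracket -> illegal
(7,3): no bracket -> illegal
(7,4): no bracket -> illegal
(7,5): flips 1 -> legal
(7,7): no bracket -> illegal
W mobility = 9

Answer: B=9 W=9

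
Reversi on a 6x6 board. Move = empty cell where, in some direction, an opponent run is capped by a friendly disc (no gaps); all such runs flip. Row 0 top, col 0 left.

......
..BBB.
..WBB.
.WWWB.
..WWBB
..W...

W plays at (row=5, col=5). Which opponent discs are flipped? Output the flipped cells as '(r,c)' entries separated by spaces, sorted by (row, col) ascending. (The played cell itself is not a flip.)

Answer: (4,4)

Derivation:
Dir NW: opp run (4,4) capped by W -> flip
Dir N: opp run (4,5), next='.' -> no flip
Dir NE: edge -> no flip
Dir W: first cell '.' (not opp) -> no flip
Dir E: edge -> no flip
Dir SW: edge -> no flip
Dir S: edge -> no flip
Dir SE: edge -> no flip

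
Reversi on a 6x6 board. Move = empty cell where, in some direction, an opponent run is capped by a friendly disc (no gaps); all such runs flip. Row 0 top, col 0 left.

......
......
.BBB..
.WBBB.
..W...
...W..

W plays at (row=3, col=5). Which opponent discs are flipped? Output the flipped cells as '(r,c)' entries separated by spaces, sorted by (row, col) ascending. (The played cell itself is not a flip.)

Answer: (3,2) (3,3) (3,4)

Derivation:
Dir NW: first cell '.' (not opp) -> no flip
Dir N: first cell '.' (not opp) -> no flip
Dir NE: edge -> no flip
Dir W: opp run (3,4) (3,3) (3,2) capped by W -> flip
Dir E: edge -> no flip
Dir SW: first cell '.' (not opp) -> no flip
Dir S: first cell '.' (not opp) -> no flip
Dir SE: edge -> no flip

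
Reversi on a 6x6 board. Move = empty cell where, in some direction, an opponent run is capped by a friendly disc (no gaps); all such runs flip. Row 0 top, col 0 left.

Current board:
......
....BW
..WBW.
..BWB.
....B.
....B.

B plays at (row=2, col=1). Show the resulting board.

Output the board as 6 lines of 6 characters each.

Place B at (2,1); scan 8 dirs for brackets.
Dir NW: first cell '.' (not opp) -> no flip
Dir N: first cell '.' (not opp) -> no flip
Dir NE: first cell '.' (not opp) -> no flip
Dir W: first cell '.' (not opp) -> no flip
Dir E: opp run (2,2) capped by B -> flip
Dir SW: first cell '.' (not opp) -> no flip
Dir S: first cell '.' (not opp) -> no flip
Dir SE: first cell 'B' (not opp) -> no flip
All flips: (2,2)

Answer: ......
....BW
.BBBW.
..BWB.
....B.
....B.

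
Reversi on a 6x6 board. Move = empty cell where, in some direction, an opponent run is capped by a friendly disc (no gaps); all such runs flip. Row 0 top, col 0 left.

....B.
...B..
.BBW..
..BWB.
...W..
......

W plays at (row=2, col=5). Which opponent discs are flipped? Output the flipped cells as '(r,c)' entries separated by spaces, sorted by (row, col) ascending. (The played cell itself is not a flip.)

Answer: (3,4)

Derivation:
Dir NW: first cell '.' (not opp) -> no flip
Dir N: first cell '.' (not opp) -> no flip
Dir NE: edge -> no flip
Dir W: first cell '.' (not opp) -> no flip
Dir E: edge -> no flip
Dir SW: opp run (3,4) capped by W -> flip
Dir S: first cell '.' (not opp) -> no flip
Dir SE: edge -> no flip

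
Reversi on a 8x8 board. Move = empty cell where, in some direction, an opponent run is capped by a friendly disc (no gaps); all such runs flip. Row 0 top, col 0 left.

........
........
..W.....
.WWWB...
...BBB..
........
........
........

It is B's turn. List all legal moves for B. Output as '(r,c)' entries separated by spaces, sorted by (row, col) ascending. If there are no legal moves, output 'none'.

(1,1): flips 2 -> legal
(1,2): no bracket -> illegal
(1,3): no bracket -> illegal
(2,0): no bracket -> illegal
(2,1): flips 1 -> legal
(2,3): flips 1 -> legal
(2,4): no bracket -> illegal
(3,0): flips 3 -> legal
(4,0): no bracket -> illegal
(4,1): no bracket -> illegal
(4,2): no bracket -> illegal

Answer: (1,1) (2,1) (2,3) (3,0)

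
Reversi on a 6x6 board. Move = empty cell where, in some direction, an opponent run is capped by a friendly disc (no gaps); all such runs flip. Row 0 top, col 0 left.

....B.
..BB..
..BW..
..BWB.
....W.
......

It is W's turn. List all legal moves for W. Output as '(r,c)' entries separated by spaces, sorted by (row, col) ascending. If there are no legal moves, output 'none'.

Answer: (0,1) (0,3) (1,1) (2,1) (2,4) (3,1) (3,5) (4,1) (4,5)

Derivation:
(0,1): flips 1 -> legal
(0,2): no bracket -> illegal
(0,3): flips 1 -> legal
(0,5): no bracket -> illegal
(1,1): flips 1 -> legal
(1,4): no bracket -> illegal
(1,5): no bracket -> illegal
(2,1): flips 1 -> legal
(2,4): flips 1 -> legal
(2,5): no bracket -> illegal
(3,1): flips 1 -> legal
(3,5): flips 1 -> legal
(4,1): flips 1 -> legal
(4,2): no bracket -> illegal
(4,3): no bracket -> illegal
(4,5): flips 1 -> legal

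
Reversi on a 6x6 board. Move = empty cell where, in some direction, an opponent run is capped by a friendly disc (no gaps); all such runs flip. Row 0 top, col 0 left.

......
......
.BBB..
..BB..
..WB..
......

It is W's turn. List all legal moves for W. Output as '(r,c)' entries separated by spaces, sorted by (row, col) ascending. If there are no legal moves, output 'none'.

Answer: (1,2) (2,4) (4,4)

Derivation:
(1,0): no bracket -> illegal
(1,1): no bracket -> illegal
(1,2): flips 2 -> legal
(1,3): no bracket -> illegal
(1,4): no bracket -> illegal
(2,0): no bracket -> illegal
(2,4): flips 1 -> legal
(3,0): no bracket -> illegal
(3,1): no bracket -> illegal
(3,4): no bracket -> illegal
(4,1): no bracket -> illegal
(4,4): flips 1 -> legal
(5,2): no bracket -> illegal
(5,3): no bracket -> illegal
(5,4): no bracket -> illegal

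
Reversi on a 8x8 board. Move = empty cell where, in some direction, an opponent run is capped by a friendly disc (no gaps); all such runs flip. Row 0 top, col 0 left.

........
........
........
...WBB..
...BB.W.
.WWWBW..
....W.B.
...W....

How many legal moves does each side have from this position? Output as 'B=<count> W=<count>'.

Answer: B=10 W=5

Derivation:
-- B to move --
(2,2): flips 1 -> legal
(2,3): flips 1 -> legal
(2,4): no bracket -> illegal
(3,2): flips 1 -> legal
(3,6): no bracket -> illegal
(3,7): no bracket -> illegal
(4,0): no bracket -> illegal
(4,1): no bracket -> illegal
(4,2): no bracket -> illegal
(4,5): no bracket -> illegal
(4,7): no bracket -> illegal
(5,0): flips 3 -> legal
(5,6): flips 1 -> legal
(5,7): flips 1 -> legal
(6,0): no bracket -> illegal
(6,1): flips 1 -> legal
(6,2): flips 1 -> legal
(6,3): flips 1 -> legal
(6,5): no bracket -> illegal
(7,2): no bracket -> illegal
(7,4): flips 1 -> legal
(7,5): no bracket -> illegal
B mobility = 10
-- W to move --
(2,3): no bracket -> illegal
(2,4): flips 4 -> legal
(2,5): flips 2 -> legal
(2,6): flips 2 -> legal
(3,2): no bracket -> illegal
(3,6): flips 2 -> legal
(4,2): no bracket -> illegal
(4,5): no bracket -> illegal
(5,6): no bracket -> illegal
(5,7): no bracket -> illegal
(6,3): no bracket -> illegal
(6,5): no bracket -> illegal
(6,7): no bracket -> illegal
(7,5): no bracket -> illegal
(7,6): no bracket -> illegal
(7,7): flips 1 -> legal
W mobility = 5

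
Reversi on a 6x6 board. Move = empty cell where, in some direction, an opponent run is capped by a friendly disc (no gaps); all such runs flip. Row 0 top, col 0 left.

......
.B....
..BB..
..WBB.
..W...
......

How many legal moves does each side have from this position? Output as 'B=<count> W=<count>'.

Answer: B=4 W=4

Derivation:
-- B to move --
(2,1): no bracket -> illegal
(3,1): flips 1 -> legal
(4,1): flips 1 -> legal
(4,3): no bracket -> illegal
(5,1): flips 1 -> legal
(5,2): flips 2 -> legal
(5,3): no bracket -> illegal
B mobility = 4
-- W to move --
(0,0): no bracket -> illegal
(0,1): no bracket -> illegal
(0,2): no bracket -> illegal
(1,0): no bracket -> illegal
(1,2): flips 1 -> legal
(1,3): no bracket -> illegal
(1,4): flips 1 -> legal
(2,0): no bracket -> illegal
(2,1): no bracket -> illegal
(2,4): flips 1 -> legal
(2,5): no bracket -> illegal
(3,1): no bracket -> illegal
(3,5): flips 2 -> legal
(4,3): no bracket -> illegal
(4,4): no bracket -> illegal
(4,5): no bracket -> illegal
W mobility = 4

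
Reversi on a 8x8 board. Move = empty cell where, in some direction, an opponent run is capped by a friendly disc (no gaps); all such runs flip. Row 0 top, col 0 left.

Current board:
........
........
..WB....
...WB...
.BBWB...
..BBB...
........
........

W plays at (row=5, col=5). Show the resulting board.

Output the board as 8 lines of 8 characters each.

Answer: ........
........
..WB....
...WB...
.BBWW...
..BBBW..
........
........

Derivation:
Place W at (5,5); scan 8 dirs for brackets.
Dir NW: opp run (4,4) capped by W -> flip
Dir N: first cell '.' (not opp) -> no flip
Dir NE: first cell '.' (not opp) -> no flip
Dir W: opp run (5,4) (5,3) (5,2), next='.' -> no flip
Dir E: first cell '.' (not opp) -> no flip
Dir SW: first cell '.' (not opp) -> no flip
Dir S: first cell '.' (not opp) -> no flip
Dir SE: first cell '.' (not opp) -> no flip
All flips: (4,4)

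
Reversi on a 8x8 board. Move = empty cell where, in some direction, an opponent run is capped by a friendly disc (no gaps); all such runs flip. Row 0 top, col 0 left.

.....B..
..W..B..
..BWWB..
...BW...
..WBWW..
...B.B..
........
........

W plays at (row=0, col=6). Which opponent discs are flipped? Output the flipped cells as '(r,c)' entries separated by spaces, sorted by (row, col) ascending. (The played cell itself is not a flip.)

Dir NW: edge -> no flip
Dir N: edge -> no flip
Dir NE: edge -> no flip
Dir W: opp run (0,5), next='.' -> no flip
Dir E: first cell '.' (not opp) -> no flip
Dir SW: opp run (1,5) capped by W -> flip
Dir S: first cell '.' (not opp) -> no flip
Dir SE: first cell '.' (not opp) -> no flip

Answer: (1,5)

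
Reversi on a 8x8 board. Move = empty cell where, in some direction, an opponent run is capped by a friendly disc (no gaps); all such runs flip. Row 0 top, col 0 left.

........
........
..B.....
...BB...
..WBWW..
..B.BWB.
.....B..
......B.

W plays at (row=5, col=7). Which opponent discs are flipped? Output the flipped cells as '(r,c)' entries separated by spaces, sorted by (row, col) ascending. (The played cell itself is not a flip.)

Answer: (5,6)

Derivation:
Dir NW: first cell '.' (not opp) -> no flip
Dir N: first cell '.' (not opp) -> no flip
Dir NE: edge -> no flip
Dir W: opp run (5,6) capped by W -> flip
Dir E: edge -> no flip
Dir SW: first cell '.' (not opp) -> no flip
Dir S: first cell '.' (not opp) -> no flip
Dir SE: edge -> no flip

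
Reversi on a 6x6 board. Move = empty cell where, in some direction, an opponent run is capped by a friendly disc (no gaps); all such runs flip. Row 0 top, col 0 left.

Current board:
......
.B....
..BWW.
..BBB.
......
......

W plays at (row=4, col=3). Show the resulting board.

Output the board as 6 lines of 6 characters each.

Place W at (4,3); scan 8 dirs for brackets.
Dir NW: opp run (3,2), next='.' -> no flip
Dir N: opp run (3,3) capped by W -> flip
Dir NE: opp run (3,4), next='.' -> no flip
Dir W: first cell '.' (not opp) -> no flip
Dir E: first cell '.' (not opp) -> no flip
Dir SW: first cell '.' (not opp) -> no flip
Dir S: first cell '.' (not opp) -> no flip
Dir SE: first cell '.' (not opp) -> no flip
All flips: (3,3)

Answer: ......
.B....
..BWW.
..BWB.
...W..
......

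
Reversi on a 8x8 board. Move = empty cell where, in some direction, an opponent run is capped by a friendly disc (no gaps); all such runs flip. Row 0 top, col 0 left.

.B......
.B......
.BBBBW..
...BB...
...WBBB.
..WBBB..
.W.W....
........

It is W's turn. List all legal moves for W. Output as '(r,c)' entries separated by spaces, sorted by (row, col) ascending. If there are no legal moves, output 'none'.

(0,0): no bracket -> illegal
(0,2): no bracket -> illegal
(1,0): no bracket -> illegal
(1,2): no bracket -> illegal
(1,3): flips 2 -> legal
(1,4): no bracket -> illegal
(1,5): no bracket -> illegal
(2,0): flips 4 -> legal
(3,0): no bracket -> illegal
(3,1): no bracket -> illegal
(3,2): no bracket -> illegal
(3,5): no bracket -> illegal
(3,6): flips 2 -> legal
(3,7): no bracket -> illegal
(4,2): no bracket -> illegal
(4,7): flips 3 -> legal
(5,6): flips 3 -> legal
(5,7): no bracket -> illegal
(6,2): no bracket -> illegal
(6,4): no bracket -> illegal
(6,5): flips 1 -> legal
(6,6): no bracket -> illegal

Answer: (1,3) (2,0) (3,6) (4,7) (5,6) (6,5)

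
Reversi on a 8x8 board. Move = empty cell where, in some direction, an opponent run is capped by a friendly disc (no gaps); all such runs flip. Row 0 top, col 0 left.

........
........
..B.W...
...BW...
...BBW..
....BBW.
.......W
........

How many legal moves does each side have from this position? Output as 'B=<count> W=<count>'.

Answer: B=7 W=7

Derivation:
-- B to move --
(1,3): no bracket -> illegal
(1,4): flips 2 -> legal
(1,5): flips 1 -> legal
(2,3): no bracket -> illegal
(2,5): flips 1 -> legal
(3,5): flips 2 -> legal
(3,6): flips 1 -> legal
(4,6): flips 1 -> legal
(4,7): no bracket -> illegal
(5,7): flips 1 -> legal
(6,5): no bracket -> illegal
(6,6): no bracket -> illegal
(7,6): no bracket -> illegal
(7,7): no bracket -> illegal
B mobility = 7
-- W to move --
(1,1): no bracket -> illegal
(1,2): no bracket -> illegal
(1,3): no bracket -> illegal
(2,1): no bracket -> illegal
(2,3): no bracket -> illegal
(3,1): no bracket -> illegal
(3,2): flips 1 -> legal
(3,5): no bracket -> illegal
(4,2): flips 3 -> legal
(4,6): no bracket -> illegal
(5,2): flips 1 -> legal
(5,3): flips 2 -> legal
(6,3): flips 1 -> legal
(6,4): flips 2 -> legal
(6,5): flips 1 -> legal
(6,6): no bracket -> illegal
W mobility = 7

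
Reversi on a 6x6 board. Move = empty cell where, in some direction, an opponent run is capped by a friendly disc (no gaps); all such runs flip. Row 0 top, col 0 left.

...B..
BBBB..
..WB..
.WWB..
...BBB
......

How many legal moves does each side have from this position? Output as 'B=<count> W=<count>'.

Answer: B=5 W=8

Derivation:
-- B to move --
(2,0): no bracket -> illegal
(2,1): flips 2 -> legal
(3,0): flips 2 -> legal
(4,0): flips 2 -> legal
(4,1): flips 1 -> legal
(4,2): flips 2 -> legal
B mobility = 5
-- W to move --
(0,0): flips 1 -> legal
(0,1): no bracket -> illegal
(0,2): flips 1 -> legal
(0,4): flips 1 -> legal
(1,4): flips 1 -> legal
(2,0): no bracket -> illegal
(2,1): no bracket -> illegal
(2,4): flips 1 -> legal
(3,4): flips 1 -> legal
(3,5): no bracket -> illegal
(4,2): no bracket -> illegal
(5,2): no bracket -> illegal
(5,3): no bracket -> illegal
(5,4): flips 1 -> legal
(5,5): flips 2 -> legal
W mobility = 8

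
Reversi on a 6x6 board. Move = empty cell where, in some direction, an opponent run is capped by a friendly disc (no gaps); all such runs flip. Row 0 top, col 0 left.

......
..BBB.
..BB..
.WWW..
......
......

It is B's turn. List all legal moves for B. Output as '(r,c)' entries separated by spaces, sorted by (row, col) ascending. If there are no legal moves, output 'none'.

(2,0): no bracket -> illegal
(2,1): no bracket -> illegal
(2,4): no bracket -> illegal
(3,0): no bracket -> illegal
(3,4): no bracket -> illegal
(4,0): flips 1 -> legal
(4,1): flips 1 -> legal
(4,2): flips 1 -> legal
(4,3): flips 1 -> legal
(4,4): flips 1 -> legal

Answer: (4,0) (4,1) (4,2) (4,3) (4,4)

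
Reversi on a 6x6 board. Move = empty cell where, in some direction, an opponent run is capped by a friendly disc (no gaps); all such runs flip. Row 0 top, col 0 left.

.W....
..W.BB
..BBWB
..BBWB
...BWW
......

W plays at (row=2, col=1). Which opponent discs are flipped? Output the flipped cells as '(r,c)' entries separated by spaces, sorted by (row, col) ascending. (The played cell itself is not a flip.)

Answer: (2,2) (2,3)

Derivation:
Dir NW: first cell '.' (not opp) -> no flip
Dir N: first cell '.' (not opp) -> no flip
Dir NE: first cell 'W' (not opp) -> no flip
Dir W: first cell '.' (not opp) -> no flip
Dir E: opp run (2,2) (2,3) capped by W -> flip
Dir SW: first cell '.' (not opp) -> no flip
Dir S: first cell '.' (not opp) -> no flip
Dir SE: opp run (3,2) (4,3), next='.' -> no flip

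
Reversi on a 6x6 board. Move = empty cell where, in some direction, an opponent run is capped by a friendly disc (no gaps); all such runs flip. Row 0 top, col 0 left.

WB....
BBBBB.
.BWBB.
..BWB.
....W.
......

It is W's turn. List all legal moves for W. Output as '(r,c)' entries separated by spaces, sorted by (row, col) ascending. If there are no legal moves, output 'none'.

(0,2): flips 2 -> legal
(0,3): flips 2 -> legal
(0,4): flips 4 -> legal
(0,5): no bracket -> illegal
(1,5): flips 1 -> legal
(2,0): flips 2 -> legal
(2,5): flips 2 -> legal
(3,0): no bracket -> illegal
(3,1): flips 1 -> legal
(3,5): flips 1 -> legal
(4,1): no bracket -> illegal
(4,2): flips 1 -> legal
(4,3): no bracket -> illegal
(4,5): no bracket -> illegal

Answer: (0,2) (0,3) (0,4) (1,5) (2,0) (2,5) (3,1) (3,5) (4,2)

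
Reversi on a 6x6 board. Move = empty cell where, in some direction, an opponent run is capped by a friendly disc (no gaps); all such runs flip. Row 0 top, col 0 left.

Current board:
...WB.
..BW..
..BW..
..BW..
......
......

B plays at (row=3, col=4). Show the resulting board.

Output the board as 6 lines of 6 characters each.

Answer: ...WB.
..BW..
..BB..
..BBB.
......
......

Derivation:
Place B at (3,4); scan 8 dirs for brackets.
Dir NW: opp run (2,3) capped by B -> flip
Dir N: first cell '.' (not opp) -> no flip
Dir NE: first cell '.' (not opp) -> no flip
Dir W: opp run (3,3) capped by B -> flip
Dir E: first cell '.' (not opp) -> no flip
Dir SW: first cell '.' (not opp) -> no flip
Dir S: first cell '.' (not opp) -> no flip
Dir SE: first cell '.' (not opp) -> no flip
All flips: (2,3) (3,3)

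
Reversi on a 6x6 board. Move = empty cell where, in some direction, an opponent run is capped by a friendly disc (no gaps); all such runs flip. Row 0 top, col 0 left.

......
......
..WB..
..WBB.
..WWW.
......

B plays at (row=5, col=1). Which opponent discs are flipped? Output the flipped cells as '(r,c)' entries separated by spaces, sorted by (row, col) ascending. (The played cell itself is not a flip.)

Answer: (4,2)

Derivation:
Dir NW: first cell '.' (not opp) -> no flip
Dir N: first cell '.' (not opp) -> no flip
Dir NE: opp run (4,2) capped by B -> flip
Dir W: first cell '.' (not opp) -> no flip
Dir E: first cell '.' (not opp) -> no flip
Dir SW: edge -> no flip
Dir S: edge -> no flip
Dir SE: edge -> no flip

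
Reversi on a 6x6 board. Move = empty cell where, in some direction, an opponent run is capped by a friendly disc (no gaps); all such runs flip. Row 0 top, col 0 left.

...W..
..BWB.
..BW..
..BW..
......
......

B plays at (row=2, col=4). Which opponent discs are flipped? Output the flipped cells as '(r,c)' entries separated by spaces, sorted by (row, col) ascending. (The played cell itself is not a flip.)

Answer: (2,3)

Derivation:
Dir NW: opp run (1,3), next='.' -> no flip
Dir N: first cell 'B' (not opp) -> no flip
Dir NE: first cell '.' (not opp) -> no flip
Dir W: opp run (2,3) capped by B -> flip
Dir E: first cell '.' (not opp) -> no flip
Dir SW: opp run (3,3), next='.' -> no flip
Dir S: first cell '.' (not opp) -> no flip
Dir SE: first cell '.' (not opp) -> no flip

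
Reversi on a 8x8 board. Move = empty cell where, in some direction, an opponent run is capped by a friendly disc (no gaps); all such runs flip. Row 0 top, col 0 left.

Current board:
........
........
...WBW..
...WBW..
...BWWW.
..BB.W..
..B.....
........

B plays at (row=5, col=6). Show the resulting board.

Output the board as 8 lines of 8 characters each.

Answer: ........
........
...WBW..
...WBW..
...BWBW.
..BB.WB.
..B.....
........

Derivation:
Place B at (5,6); scan 8 dirs for brackets.
Dir NW: opp run (4,5) capped by B -> flip
Dir N: opp run (4,6), next='.' -> no flip
Dir NE: first cell '.' (not opp) -> no flip
Dir W: opp run (5,5), next='.' -> no flip
Dir E: first cell '.' (not opp) -> no flip
Dir SW: first cell '.' (not opp) -> no flip
Dir S: first cell '.' (not opp) -> no flip
Dir SE: first cell '.' (not opp) -> no flip
All flips: (4,5)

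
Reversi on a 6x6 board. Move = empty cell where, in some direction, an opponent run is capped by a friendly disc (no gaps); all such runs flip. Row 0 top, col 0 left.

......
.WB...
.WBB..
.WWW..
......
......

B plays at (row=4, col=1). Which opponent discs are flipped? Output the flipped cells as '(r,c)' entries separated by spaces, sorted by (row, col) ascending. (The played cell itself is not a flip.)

Answer: (3,2)

Derivation:
Dir NW: first cell '.' (not opp) -> no flip
Dir N: opp run (3,1) (2,1) (1,1), next='.' -> no flip
Dir NE: opp run (3,2) capped by B -> flip
Dir W: first cell '.' (not opp) -> no flip
Dir E: first cell '.' (not opp) -> no flip
Dir SW: first cell '.' (not opp) -> no flip
Dir S: first cell '.' (not opp) -> no flip
Dir SE: first cell '.' (not opp) -> no flip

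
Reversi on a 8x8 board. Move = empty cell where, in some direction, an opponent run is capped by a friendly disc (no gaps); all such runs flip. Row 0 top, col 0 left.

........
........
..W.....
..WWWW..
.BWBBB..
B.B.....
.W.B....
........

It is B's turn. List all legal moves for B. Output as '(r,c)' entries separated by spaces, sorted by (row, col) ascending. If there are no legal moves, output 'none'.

(1,1): flips 2 -> legal
(1,2): flips 3 -> legal
(1,3): no bracket -> illegal
(2,1): flips 1 -> legal
(2,3): flips 3 -> legal
(2,4): flips 1 -> legal
(2,5): flips 2 -> legal
(2,6): flips 1 -> legal
(3,1): no bracket -> illegal
(3,6): no bracket -> illegal
(4,6): no bracket -> illegal
(5,1): no bracket -> illegal
(5,3): no bracket -> illegal
(6,0): no bracket -> illegal
(6,2): no bracket -> illegal
(7,0): flips 1 -> legal
(7,1): no bracket -> illegal
(7,2): flips 1 -> legal

Answer: (1,1) (1,2) (2,1) (2,3) (2,4) (2,5) (2,6) (7,0) (7,2)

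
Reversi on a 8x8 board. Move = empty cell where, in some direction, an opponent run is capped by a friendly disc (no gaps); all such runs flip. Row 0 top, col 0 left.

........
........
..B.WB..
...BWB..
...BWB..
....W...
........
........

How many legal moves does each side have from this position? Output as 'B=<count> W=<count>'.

-- B to move --
(1,3): flips 1 -> legal
(1,4): no bracket -> illegal
(1,5): flips 1 -> legal
(2,3): flips 2 -> legal
(5,3): flips 1 -> legal
(5,5): flips 1 -> legal
(6,3): flips 1 -> legal
(6,4): no bracket -> illegal
(6,5): flips 1 -> legal
B mobility = 7
-- W to move --
(1,1): flips 2 -> legal
(1,2): no bracket -> illegal
(1,3): no bracket -> illegal
(1,4): no bracket -> illegal
(1,5): no bracket -> illegal
(1,6): flips 1 -> legal
(2,1): no bracket -> illegal
(2,3): no bracket -> illegal
(2,6): flips 2 -> legal
(3,1): no bracket -> illegal
(3,2): flips 2 -> legal
(3,6): flips 2 -> legal
(4,2): flips 2 -> legal
(4,6): flips 2 -> legal
(5,2): flips 1 -> legal
(5,3): no bracket -> illegal
(5,5): no bracket -> illegal
(5,6): flips 1 -> legal
W mobility = 9

Answer: B=7 W=9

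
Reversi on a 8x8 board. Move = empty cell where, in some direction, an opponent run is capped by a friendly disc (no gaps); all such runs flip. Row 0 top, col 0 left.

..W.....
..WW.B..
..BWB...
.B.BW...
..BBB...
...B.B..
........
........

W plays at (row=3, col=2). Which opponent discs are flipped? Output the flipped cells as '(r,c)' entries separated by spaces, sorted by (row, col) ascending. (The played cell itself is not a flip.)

Dir NW: first cell '.' (not opp) -> no flip
Dir N: opp run (2,2) capped by W -> flip
Dir NE: first cell 'W' (not opp) -> no flip
Dir W: opp run (3,1), next='.' -> no flip
Dir E: opp run (3,3) capped by W -> flip
Dir SW: first cell '.' (not opp) -> no flip
Dir S: opp run (4,2), next='.' -> no flip
Dir SE: opp run (4,3), next='.' -> no flip

Answer: (2,2) (3,3)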